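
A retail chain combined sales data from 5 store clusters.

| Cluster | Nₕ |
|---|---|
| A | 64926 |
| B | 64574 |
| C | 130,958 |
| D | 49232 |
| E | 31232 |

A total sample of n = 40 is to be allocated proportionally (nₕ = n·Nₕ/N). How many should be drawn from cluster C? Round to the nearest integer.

15

Share of cluster C = 130958/340922 = 0.38413.
Allocate 40 × 0.38413 = 15.365... → 15.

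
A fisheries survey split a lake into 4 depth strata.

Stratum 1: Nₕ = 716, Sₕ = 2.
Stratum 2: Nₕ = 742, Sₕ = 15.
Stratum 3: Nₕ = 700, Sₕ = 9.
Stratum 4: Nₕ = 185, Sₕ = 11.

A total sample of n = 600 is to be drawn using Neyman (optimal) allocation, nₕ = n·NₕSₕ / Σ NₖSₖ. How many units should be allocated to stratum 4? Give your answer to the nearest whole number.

1: NₕSₕ = 716·2 = 1432
2: NₕSₕ = 742·15 = 11130
3: NₕSₕ = 700·9 = 6300
4: NₕSₕ = 185·11 = 2035
Σ NₕSₕ = 20897.
n_4 = 600·2035/20897 = 58.429... → 58.

58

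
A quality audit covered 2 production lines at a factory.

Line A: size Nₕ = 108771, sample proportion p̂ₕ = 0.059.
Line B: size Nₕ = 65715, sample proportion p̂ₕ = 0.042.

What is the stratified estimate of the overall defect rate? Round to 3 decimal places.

0.053

Wₕ = Nₕ/N with N = 174486: 0.6234, 0.3766.
p̂_st = 0.6234·0.059 + 0.3766·0.042 ≈ 0.05260... → 0.053.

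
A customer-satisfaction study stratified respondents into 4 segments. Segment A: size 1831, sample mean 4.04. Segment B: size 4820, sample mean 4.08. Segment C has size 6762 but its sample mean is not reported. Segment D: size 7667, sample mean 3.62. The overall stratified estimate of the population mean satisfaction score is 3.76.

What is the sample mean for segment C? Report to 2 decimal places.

3.61

N = 1831 + 4820 + 6762 + 7667 = 21080.
Overall total = μ·N = 3.76·21080 = 79260.8.
Subtract the known strata: 1831·4.04 + 4820·4.08 + 7667·3.62 = 54817.38.
Remaining total for segment C: 79260.8 − 54817.38 = 24443.42.
Divide by its size: 24443.42 / 6762 = 3.6148... → 3.61.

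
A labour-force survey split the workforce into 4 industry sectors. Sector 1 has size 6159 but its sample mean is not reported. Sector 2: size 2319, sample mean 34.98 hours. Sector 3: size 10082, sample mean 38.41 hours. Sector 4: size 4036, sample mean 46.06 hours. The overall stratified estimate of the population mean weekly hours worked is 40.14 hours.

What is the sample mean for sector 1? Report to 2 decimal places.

Σ Nₕx̄ₕ = N·μ, so 6159·x̄_1 = 22596·40.14 − (2319·34.98 + 10082·38.41 + 4036·46.06).
= 907003.44 − 654266.4 = 252737.04.
x̄_1 = 252737.04 / 6159 = 41.0354... → 41.04.

41.04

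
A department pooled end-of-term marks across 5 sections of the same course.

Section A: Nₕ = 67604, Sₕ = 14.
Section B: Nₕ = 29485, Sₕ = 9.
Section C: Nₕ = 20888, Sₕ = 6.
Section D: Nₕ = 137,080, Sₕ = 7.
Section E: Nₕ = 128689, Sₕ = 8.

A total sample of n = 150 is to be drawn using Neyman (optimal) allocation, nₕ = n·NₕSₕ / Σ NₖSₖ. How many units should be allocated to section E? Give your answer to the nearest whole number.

46

A: NₕSₕ = 67604·14 = 946456
B: NₕSₕ = 29485·9 = 265365
C: NₕSₕ = 20888·6 = 125328
D: NₕSₕ = 137080·7 = 959560
E: NₕSₕ = 128689·8 = 1029512
Σ NₕSₕ = 3326221.
n_E = 150·1029512/3326221 = 46.427... → 46.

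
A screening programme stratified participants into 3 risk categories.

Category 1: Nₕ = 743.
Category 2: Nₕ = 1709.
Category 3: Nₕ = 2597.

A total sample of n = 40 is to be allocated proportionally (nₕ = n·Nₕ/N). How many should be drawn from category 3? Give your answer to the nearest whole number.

N = 743 + 1709 + 2597 = 5049.
n_3 = 40·2597/5049 = 20.574... → 21.

21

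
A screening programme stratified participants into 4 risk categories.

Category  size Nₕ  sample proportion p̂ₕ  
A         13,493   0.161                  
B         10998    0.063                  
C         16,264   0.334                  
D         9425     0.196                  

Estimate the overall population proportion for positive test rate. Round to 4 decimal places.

0.2022

Wₕ = Nₕ/N with N = 50180: 0.2689, 0.2192, 0.3241, 0.1878.
p̂_st = 0.2689·0.161 + 0.2192·0.063 + 0.3241·0.334 + 0.1878·0.196 ≈ 0.202167... → 0.2022.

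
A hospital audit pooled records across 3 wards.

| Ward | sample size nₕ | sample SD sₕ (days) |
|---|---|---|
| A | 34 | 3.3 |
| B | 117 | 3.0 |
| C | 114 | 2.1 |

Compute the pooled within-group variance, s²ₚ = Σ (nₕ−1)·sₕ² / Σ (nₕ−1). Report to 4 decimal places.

7.2584

A: (34−1)·3.3² = 33·10.89 = 359.37
B: (117−1)·3.0² = 116·9 = 1044
C: (114−1)·2.1² = 113·4.41 = 498.33
Numerator = 1901.7; denominator = Σ(nₕ−1) = 262.
s²ₚ = 1901.7/262 = 7.258397... → 7.2584.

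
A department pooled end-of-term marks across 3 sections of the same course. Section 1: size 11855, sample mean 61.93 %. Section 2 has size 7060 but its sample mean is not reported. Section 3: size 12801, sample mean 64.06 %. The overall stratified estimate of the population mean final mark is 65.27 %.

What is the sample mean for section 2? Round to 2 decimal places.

73.07

N = 11855 + 7060 + 12801 = 31716.
Overall total = μ·N = 65.27·31716 = 2070103.32.
Subtract the known strata: 11855·61.93 + 12801·64.06 = 1554212.21.
Remaining total for section 2: 2070103.32 − 1554212.21 = 515891.11.
Divide by its size: 515891.11 / 7060 = 73.0724... → 73.07.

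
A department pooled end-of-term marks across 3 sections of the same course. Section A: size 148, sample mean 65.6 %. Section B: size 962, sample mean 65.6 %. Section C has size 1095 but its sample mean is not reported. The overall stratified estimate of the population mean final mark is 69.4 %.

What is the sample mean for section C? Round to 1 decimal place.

73.3

N = 148 + 962 + 1095 = 2205.
Overall total = μ·N = 69.4·2205 = 153027.
Subtract the known strata: 148·65.6 + 962·65.6 = 72816.
Remaining total for section C: 153027 − 72816 = 80211.
Divide by its size: 80211 / 1095 = 73.252... → 73.3.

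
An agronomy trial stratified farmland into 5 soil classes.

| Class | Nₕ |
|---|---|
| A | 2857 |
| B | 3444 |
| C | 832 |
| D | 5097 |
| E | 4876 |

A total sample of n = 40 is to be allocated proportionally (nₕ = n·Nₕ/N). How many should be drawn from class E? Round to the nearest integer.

N = 2857 + 3444 + 832 + 5097 + 4876 = 17106.
n_E = 40·4876/17106 = 11.402... → 11.

11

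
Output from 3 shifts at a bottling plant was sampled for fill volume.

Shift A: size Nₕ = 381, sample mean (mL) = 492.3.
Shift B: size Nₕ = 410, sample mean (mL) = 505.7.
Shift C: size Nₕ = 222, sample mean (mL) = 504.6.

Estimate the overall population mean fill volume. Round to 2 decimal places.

x̄_st = (Σ Nₕx̄ₕ) / (Σ Nₕ) = (381·492.3 + 410·505.7 + 222·504.6) / 1013
= 506924.5 / 1013 = 500.4191... → 500.42.

500.42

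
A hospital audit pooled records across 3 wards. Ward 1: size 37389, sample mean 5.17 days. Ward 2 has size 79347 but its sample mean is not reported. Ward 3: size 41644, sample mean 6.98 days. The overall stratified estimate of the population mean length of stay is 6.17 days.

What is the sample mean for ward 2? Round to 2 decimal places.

6.22

N = 37389 + 79347 + 41644 = 158380.
Overall total = μ·N = 6.17·158380 = 977204.6.
Subtract the known strata: 37389·5.17 + 41644·6.98 = 483976.25.
Remaining total for ward 2: 977204.6 − 483976.25 = 493228.35.
Divide by its size: 493228.35 / 79347 = 6.2161... → 6.22.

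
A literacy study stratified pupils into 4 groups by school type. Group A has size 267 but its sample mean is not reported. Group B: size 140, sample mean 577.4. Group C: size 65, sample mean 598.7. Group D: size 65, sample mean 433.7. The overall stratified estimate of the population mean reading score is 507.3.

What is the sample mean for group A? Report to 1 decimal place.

466.2

Σ Nₕx̄ₕ = N·μ, so 267·x̄_A = 537·507.3 − (140·577.4 + 65·598.7 + 65·433.7).
= 272420.1 − 147942 = 124478.1.
x̄_A = 124478.1 / 267 = 466.210... → 466.2.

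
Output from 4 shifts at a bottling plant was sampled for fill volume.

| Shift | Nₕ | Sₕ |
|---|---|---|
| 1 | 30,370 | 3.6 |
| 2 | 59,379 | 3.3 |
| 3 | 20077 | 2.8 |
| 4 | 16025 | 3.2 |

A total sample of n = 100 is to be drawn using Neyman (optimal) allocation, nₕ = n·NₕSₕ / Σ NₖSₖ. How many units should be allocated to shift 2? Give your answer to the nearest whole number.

47

1: NₕSₕ = 30370·3.6 = 109332
2: NₕSₕ = 59379·3.3 = 195950.7
3: NₕSₕ = 20077·2.8 = 56215.6
4: NₕSₕ = 16025·3.2 = 51280
Σ NₕSₕ = 412778.3.
n_2 = 100·195950.7/412778.3 = 47.471... → 47.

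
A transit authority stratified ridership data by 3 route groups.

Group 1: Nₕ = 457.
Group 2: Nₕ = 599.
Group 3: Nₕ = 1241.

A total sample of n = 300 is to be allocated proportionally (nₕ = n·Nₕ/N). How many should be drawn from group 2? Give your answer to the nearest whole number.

78

Share of group 2 = 599/2297 = 0.26077.
Allocate 300 × 0.26077 = 78.232... → 78.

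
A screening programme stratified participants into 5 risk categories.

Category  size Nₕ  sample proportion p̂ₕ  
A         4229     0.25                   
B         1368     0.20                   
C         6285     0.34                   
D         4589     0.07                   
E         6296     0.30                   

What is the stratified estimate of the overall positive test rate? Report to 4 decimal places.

N = 4229 + 1368 + 6285 + 4589 + 6296 = 22767.
Overall proportion = Σ (Nₕ/N)·p̂ₕ.
Σ Nₕp̂ₕ = 1057.25 + 273.6 + 2136.9 + 321.23 + 1888.8 = 5677.78.
5677.78 / 22767 = 0.249386... → 0.2494.

0.2494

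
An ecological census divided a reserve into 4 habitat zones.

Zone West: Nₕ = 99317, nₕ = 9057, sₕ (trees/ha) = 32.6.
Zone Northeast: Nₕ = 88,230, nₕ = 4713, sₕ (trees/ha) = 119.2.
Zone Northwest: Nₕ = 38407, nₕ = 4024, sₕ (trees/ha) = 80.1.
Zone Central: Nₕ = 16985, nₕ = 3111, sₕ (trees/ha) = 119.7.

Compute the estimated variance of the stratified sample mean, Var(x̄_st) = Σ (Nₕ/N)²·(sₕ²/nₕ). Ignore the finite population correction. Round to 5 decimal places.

N = 242939. Term for each stratum: Wₕ²sₕ²/nₕ.
Var(x̄_st) = 0.01961117 + 0.39764283 + 0.03985046 + 0.02251256 = 0.47961702 → 0.47962.

0.47962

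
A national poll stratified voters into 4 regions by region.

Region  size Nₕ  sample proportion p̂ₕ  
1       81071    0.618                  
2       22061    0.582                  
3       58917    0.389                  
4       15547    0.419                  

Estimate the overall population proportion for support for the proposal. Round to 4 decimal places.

0.5201

Wₕ = Nₕ/N with N = 177596: 0.4565, 0.1242, 0.3317, 0.0875.
p̂_st = 0.4565·0.618 + 0.1242·0.582 + 0.3317·0.389 + 0.0875·0.419 ≈ 0.520137... → 0.5201.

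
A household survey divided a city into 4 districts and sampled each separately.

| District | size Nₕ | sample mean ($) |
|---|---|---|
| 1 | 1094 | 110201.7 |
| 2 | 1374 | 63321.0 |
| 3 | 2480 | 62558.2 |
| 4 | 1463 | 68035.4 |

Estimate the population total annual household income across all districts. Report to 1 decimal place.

462243840.0

Population total = Σ Nₕ·x̄ₕ (each stratum's size times its mean).
1094·110201.7 + 1374·63321.0 + 2480·62558.2 + 1463·68035.4 = 120560659.8 + 87003054 + 155144336 + 99535790.2 = 462243840.0.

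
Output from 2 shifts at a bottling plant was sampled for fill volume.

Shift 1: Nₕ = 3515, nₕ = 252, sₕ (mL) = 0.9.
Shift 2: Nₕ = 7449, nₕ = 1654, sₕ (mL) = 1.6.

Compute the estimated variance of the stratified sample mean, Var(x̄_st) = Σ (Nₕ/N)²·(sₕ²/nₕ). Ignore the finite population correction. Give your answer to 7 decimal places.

N = 10964. Term for each stratum: Wₕ²sₕ²/nₕ.
Var(x̄_st) = 0.0003303673 + 0.0007144344 = 0.0010448017 → 0.0010448.

0.0010448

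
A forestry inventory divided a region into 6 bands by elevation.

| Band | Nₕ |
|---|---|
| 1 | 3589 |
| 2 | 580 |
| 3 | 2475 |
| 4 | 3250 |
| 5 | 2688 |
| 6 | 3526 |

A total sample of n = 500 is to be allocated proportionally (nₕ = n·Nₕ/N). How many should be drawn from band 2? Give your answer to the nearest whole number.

18

Share of band 2 = 580/16108 = 0.03601.
Allocate 500 × 0.03601 = 18.003... → 18.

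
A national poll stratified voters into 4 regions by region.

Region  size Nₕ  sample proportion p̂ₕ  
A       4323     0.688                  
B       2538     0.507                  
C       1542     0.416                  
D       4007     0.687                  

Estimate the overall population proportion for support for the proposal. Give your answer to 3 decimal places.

0.617

N = 4323 + 2538 + 1542 + 4007 = 12410.
Overall proportion = Σ (Nₕ/N)·p̂ₕ.
Σ Nₕp̂ₕ = 2974.224 + 1286.766 + 641.472 + 2752.809 = 7655.271.
7655.271 / 12410 = 0.61686... → 0.617.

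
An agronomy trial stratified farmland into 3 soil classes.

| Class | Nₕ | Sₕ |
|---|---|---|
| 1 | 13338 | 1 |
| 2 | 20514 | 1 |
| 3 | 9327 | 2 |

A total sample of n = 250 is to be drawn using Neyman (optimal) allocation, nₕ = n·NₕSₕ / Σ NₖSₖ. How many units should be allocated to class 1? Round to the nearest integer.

64

Σ NₕSₕ = 13338·1 + 20514·1 + 9327·2 = 52506.
Share for 1: 13338/52506 = 0.25403.
n_1 = 250 × 0.25403 = 63.507... → 64.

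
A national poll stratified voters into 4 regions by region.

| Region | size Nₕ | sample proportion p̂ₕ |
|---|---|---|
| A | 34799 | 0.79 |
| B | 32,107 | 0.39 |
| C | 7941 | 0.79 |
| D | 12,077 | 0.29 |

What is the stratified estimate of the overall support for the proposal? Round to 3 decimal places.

0.573

N = 34799 + 32107 + 7941 + 12077 = 86924.
Overall proportion = Σ (Nₕ/N)·p̂ₕ.
Σ Nₕp̂ₕ = 27491.21 + 12521.73 + 6273.39 + 3502.33 = 49788.66.
49788.66 / 86924 = 0.57278... → 0.573.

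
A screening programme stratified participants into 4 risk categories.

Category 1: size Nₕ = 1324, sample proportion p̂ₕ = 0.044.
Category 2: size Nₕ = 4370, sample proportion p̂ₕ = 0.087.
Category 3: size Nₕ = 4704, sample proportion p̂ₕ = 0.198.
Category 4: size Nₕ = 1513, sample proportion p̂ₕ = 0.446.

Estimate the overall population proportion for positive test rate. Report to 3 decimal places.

0.172

Wₕ = Nₕ/N with N = 11911: 0.1112, 0.3669, 0.3949, 0.1270.
p̂_st = 0.1112·0.044 + 0.3669·0.087 + 0.3949·0.198 + 0.1270·0.446 ≈ 0.17166... → 0.172.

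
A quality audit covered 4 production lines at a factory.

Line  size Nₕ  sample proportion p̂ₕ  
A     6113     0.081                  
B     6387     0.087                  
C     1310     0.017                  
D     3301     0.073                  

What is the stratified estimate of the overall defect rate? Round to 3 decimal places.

Wₕ = Nₕ/N with N = 17111: 0.3573, 0.3733, 0.0766, 0.1929.
p̂_st = 0.3573·0.081 + 0.3733·0.087 + 0.0766·0.017 + 0.1929·0.073 ≈ 0.07680... → 0.077.

0.077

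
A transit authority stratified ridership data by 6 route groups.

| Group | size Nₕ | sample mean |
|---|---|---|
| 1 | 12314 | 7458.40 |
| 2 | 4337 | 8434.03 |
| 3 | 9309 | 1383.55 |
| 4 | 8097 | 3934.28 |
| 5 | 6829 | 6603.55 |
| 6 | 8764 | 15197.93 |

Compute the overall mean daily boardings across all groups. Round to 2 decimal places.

x̄_st = (Σ Nₕx̄ₕ) / (Σ Nₕ) = (12314·7458.40 + 4337·8434.03 + 9309·1383.55 + 8097·3934.28 + 6829·6603.55 + 8764·15197.93) / 49650
= 351446759.29 / 49650 = 7078.4846... → 7078.48.

7078.48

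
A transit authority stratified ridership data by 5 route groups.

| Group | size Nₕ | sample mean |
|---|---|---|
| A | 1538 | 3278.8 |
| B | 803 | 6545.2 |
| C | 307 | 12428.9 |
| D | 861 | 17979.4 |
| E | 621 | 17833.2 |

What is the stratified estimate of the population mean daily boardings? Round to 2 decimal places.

N = 1538 + 803 + 307 + 861 + 621 = 4130.
Weight each subgroup mean by Nₕ/N and sum.
Σ Nₕx̄ₕ = 1538·3278.8 + 803·6545.2 + 307·12428.9 + 861·17979.4 + 621·17833.2 = 5042794.4 + 5255795.6 + 3815672.3 + 15480263.4 + 11074417.2 = 40668942.9.
Divide by N: 40668942.9 / 4130 = 9847.2017... → 9847.20.

9847.20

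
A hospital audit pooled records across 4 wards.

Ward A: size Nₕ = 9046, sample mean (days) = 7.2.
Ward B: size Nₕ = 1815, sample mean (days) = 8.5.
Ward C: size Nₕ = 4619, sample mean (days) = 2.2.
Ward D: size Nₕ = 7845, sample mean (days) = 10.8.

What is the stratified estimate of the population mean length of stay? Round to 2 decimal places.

7.52

N = 23325; weights Wₕ = Nₕ/N = (0.3878, 0.0778, 0.1980, 0.3363).
x̄_st = Σ Wₕ·x̄ₕ = 0.3878·7.2 + 0.0778·8.5 + 0.1980·2.2 + 0.3363·10.8 ≈ 7.5218...
→ 7.52.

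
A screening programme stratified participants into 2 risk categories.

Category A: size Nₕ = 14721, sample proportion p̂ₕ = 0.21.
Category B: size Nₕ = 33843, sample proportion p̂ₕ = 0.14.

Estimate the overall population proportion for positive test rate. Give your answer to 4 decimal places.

N = 14721 + 33843 = 48564.
Overall proportion = Σ (Nₕ/N)·p̂ₕ.
Σ Nₕp̂ₕ = 3091.41 + 4738.02 = 7829.43.
7829.43 / 48564 = 0.161219... → 0.1612.

0.1612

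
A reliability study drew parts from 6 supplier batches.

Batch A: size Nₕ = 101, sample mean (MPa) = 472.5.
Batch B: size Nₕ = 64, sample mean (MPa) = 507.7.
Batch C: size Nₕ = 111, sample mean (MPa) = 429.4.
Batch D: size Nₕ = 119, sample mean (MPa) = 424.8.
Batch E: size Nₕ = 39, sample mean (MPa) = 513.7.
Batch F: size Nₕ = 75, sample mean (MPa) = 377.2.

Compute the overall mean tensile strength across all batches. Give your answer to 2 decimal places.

N = 101 + 64 + 111 + 119 + 39 + 75 = 509.
The stratified mean weights each stratum mean by its population share Nₕ/N.
Σ Nₕx̄ₕ = 101·472.5 + 64·507.7 + 111·429.4 + 119·424.8 + 39·513.7 + 75·377.2 = 47722.5 + 32492.8 + 47663.4 + 50551.2 + 20034.3 + 28290 = 226754.2.
Divide by N: 226754.2 / 509 = 445.4896... → 445.49.

445.49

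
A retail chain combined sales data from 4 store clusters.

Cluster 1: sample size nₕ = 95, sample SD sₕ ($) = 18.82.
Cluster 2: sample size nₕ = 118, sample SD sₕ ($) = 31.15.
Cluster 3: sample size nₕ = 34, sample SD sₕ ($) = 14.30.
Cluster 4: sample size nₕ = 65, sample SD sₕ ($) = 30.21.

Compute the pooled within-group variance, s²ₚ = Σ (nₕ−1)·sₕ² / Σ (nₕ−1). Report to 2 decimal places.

Degrees of freedom: 94 + 117 + 33 + 64 = 308.
Σ(nₕ−1)sₕ² = 94·354.1924 + 117·970.3225 + 33·204.49 + 64·912.6441 = 211979.2105.
s²ₚ = 211979.2105 / 308 = 688.2442... → 688.24.

688.24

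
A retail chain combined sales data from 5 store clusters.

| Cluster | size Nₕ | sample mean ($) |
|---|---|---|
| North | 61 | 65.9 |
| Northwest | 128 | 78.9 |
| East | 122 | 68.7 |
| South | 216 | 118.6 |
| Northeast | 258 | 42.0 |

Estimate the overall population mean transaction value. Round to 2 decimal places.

75.10

x̄_st = (Σ Nₕx̄ₕ) / (Σ Nₕ) = (61·65.9 + 128·78.9 + 122·68.7 + 216·118.6 + 258·42.0) / 785
= 58954.1 / 785 = 75.1008... → 75.10.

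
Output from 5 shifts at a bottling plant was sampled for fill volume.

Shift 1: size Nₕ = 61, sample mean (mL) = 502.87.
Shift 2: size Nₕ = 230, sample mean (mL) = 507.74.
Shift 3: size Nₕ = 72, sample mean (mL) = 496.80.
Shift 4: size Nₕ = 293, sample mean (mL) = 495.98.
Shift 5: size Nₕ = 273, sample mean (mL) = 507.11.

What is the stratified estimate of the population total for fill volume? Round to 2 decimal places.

Population total = Σ Nₕ·x̄ₕ (each stratum's size times its mean).
61·502.87 + 230·507.74 + 72·496.80 + 293·495.98 + 273·507.11 = 30675.07 + 116780.2 + 35769.6 + 145322.14 + 138441.03 = 466988.04.

466988.04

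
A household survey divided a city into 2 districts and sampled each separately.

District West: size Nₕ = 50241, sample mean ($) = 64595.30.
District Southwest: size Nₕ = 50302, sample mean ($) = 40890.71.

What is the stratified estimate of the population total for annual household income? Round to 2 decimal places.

5302216961.72

West: 50241·64595.30 = 3245332467.3
Southwest: 50302·40890.71 = 2056884494.42
τ̂ = Σ Nₕx̄ₕ = 5302216961.72.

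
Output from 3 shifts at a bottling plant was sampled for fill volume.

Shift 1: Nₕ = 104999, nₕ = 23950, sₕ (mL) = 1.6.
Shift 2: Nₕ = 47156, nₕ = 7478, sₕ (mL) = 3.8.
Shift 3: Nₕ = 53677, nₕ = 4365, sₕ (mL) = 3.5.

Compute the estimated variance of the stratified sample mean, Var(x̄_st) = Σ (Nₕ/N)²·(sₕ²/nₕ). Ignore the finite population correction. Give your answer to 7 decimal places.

0.0003200

N = 205832; Wₕ = Nₕ/N.
shift 1: (104999/205832)²·1.6²/23950 = 0.0000278150
shift 2: (47156/205832)²·3.8²/7478 = 0.0001013514
shift 3: (53677/205832)²·3.5²/4365 = 0.0001908546
Sum = 0.0003200210 → 0.0003200.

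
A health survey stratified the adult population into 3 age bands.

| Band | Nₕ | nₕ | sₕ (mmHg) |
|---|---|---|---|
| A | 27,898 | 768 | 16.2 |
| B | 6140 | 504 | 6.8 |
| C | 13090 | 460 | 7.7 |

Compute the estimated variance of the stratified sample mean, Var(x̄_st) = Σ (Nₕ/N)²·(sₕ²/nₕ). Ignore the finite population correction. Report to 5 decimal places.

N = 47128; Wₕ = Nₕ/N.
band A: (27898/47128)²·16.2²/768 = 0.11974487
band B: (6140/47128)²·6.8²/504 = 0.00155728
band C: (13090/47128)²·7.7²/460 = 0.00994363
Sum = 0.13124578 → 0.13125.

0.13125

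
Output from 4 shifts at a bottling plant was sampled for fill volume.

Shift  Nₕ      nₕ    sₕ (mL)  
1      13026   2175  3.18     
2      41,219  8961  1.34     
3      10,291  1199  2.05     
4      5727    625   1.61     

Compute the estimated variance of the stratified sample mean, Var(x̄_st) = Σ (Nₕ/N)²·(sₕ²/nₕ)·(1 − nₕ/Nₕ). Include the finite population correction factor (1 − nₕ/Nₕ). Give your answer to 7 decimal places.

N = 70263; Wₕ = Nₕ/N.
shift 1: (13026/70263)²·3.18²/2175·(1 − 2175/13026) = 0.0001331136
shift 2: (41219/70263)²·1.34²/8961·(1 − 8961/41219) = 0.0000539678
shift 3: (10291/70263)²·2.05²/1199·(1 − 1199/10291) = 0.0000664282
shift 4: (5727/70263)²·1.61²/625·(1 − 625/5727) = 0.0000245463
Sum = 0.0002780558 → 0.0002781.

0.0002781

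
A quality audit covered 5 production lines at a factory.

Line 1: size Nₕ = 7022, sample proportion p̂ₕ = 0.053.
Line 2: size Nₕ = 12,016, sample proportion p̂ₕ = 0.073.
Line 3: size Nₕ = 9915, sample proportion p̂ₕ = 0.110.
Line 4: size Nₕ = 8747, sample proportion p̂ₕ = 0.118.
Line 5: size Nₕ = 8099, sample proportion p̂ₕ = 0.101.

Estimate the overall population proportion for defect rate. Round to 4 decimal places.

0.0915

N = 7022 + 12016 + 9915 + 8747 + 8099 = 45799.
Overall proportion = Σ (Nₕ/N)·p̂ₕ.
Σ Nₕp̂ₕ = 372.166 + 877.168 + 1090.65 + 1032.146 + 817.999 = 4190.129.
4190.129 / 45799 = 0.091490... → 0.0915.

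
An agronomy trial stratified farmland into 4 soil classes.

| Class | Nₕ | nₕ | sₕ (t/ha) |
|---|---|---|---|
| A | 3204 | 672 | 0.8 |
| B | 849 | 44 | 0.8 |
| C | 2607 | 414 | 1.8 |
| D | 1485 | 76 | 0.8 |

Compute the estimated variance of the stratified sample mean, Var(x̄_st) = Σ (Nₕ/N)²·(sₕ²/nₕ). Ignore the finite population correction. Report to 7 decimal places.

N = 8145. Term for each stratum: Wₕ²sₕ²/nₕ.
Var(x̄_st) = 0.0001473715 + 0.0001580376 + 0.0008017603 + 0.0002799221 = 0.0013870915 → 0.0013871.

0.0013871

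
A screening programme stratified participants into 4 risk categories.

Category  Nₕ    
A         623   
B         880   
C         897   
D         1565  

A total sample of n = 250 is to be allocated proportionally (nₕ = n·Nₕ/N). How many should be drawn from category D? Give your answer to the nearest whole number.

Share of category D = 1565/3965 = 0.39470.
Allocate 250 × 0.39470 = 98.676... → 99.

99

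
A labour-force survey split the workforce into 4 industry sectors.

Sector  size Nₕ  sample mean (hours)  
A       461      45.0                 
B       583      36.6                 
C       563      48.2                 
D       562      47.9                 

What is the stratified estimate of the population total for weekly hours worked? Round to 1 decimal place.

A: 461·45.0 = 20745
B: 583·36.6 = 21337.8
C: 563·48.2 = 27136.6
D: 562·47.9 = 26919.8
τ̂ = Σ Nₕx̄ₕ = 96139.2.

96139.2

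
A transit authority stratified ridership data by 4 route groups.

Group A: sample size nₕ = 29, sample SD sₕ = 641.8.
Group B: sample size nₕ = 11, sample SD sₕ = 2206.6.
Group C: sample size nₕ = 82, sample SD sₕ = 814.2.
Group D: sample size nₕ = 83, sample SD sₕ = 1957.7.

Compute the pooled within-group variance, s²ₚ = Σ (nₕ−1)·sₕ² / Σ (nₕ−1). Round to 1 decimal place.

2130314.5

A: (29−1)·641.8² = 28·411907.24 = 11533402.72
B: (11−1)·2206.6² = 10·4869083.56 = 48690835.6
C: (82−1)·814.2² = 81·662921.64 = 53696652.84
D: (83−1)·1957.7² = 82·3832589.29 = 314272321.78
Numerator = 428193212.94; denominator = Σ(nₕ−1) = 201.
s²ₚ = 428193212.94/201 = 2130314.492... → 2130314.5.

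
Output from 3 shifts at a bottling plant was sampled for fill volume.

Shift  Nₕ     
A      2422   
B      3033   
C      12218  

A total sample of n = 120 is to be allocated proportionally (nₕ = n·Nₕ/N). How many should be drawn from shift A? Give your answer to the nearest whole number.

Share of shift A = 2422/17673 = 0.13705.
Allocate 120 × 0.13705 = 16.445... → 16.

16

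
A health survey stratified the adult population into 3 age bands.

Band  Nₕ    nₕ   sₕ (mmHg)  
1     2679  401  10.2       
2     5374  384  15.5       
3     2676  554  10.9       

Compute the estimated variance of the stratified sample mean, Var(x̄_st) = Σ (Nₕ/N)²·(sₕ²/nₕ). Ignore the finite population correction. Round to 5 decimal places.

0.18648

N = 10729. Term for each stratum: Wₕ²sₕ²/nₕ.
Var(x̄_st) = 0.01617644 + 0.15696723 + 0.01334126 = 0.18648494 → 0.18648.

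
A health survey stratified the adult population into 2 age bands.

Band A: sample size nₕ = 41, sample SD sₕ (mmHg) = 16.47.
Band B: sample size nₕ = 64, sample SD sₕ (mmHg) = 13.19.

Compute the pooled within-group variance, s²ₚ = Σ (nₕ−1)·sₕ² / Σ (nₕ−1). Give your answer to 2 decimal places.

211.76

A: (41−1)·16.47² = 40·271.2609 = 10850.436
B: (64−1)·13.19² = 63·173.9761 = 10960.4943
Numerator = 21810.9303; denominator = Σ(nₕ−1) = 103.
s²ₚ = 21810.9303/103 = 211.7566... → 211.76.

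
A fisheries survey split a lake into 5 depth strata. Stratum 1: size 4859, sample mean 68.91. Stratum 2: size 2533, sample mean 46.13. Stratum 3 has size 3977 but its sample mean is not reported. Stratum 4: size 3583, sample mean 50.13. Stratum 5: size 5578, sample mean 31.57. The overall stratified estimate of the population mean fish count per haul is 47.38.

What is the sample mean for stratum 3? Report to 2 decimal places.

Σ Nₕx̄ₕ = N·μ, so 3977·x̄_3 = 20530·47.38 − (4859·68.91 + 2533·46.13 + 3583·50.13 + 5578·31.57).
= 972711.4 − 807394.23 = 165317.17.
x̄_3 = 165317.17 / 3977 = 41.5683... → 41.57.

41.57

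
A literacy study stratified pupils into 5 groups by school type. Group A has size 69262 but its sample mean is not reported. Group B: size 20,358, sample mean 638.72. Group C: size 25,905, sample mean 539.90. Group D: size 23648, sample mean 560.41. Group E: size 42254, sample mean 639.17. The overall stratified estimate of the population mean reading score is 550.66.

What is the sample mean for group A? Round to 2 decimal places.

N = 69262 + 20358 + 25905 + 23648 + 42254 = 181427.
Overall total = μ·N = 550.66·181427 = 99904591.82.
Subtract the known strata: 20358·638.72 + 25905·539.90 + 23648·560.41 + 42254·639.17 = 67249236.12.
Remaining total for group A: 99904591.82 − 67249236.12 = 32655355.7.
Divide by its size: 32655355.7 / 69262 = 471.4758... → 471.48.

471.48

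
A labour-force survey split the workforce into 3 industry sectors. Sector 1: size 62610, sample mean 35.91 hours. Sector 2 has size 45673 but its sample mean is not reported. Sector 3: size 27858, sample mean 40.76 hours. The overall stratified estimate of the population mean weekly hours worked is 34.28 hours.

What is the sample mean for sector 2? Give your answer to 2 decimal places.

28.09

Σ Nₕx̄ₕ = N·μ, so 45673·x̄_2 = 136141·34.28 − (62610·35.91 + 27858·40.76).
= 4666913.48 − 3383817.18 = 1283096.3.
x̄_2 = 1283096.3 / 45673 = 28.0931... → 28.09.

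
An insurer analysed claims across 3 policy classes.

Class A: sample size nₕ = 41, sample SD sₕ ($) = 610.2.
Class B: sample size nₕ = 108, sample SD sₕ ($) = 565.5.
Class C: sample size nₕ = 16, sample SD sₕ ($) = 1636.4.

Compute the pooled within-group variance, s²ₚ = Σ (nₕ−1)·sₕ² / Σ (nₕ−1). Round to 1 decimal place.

A: (41−1)·610.2² = 40·372344.04 = 14893761.6
B: (108−1)·565.5² = 107·319790.25 = 34217556.75
C: (16−1)·1636.4² = 15·2677804.96 = 40167074.4
Numerator = 89278392.75; denominator = Σ(nₕ−1) = 162.
s²ₚ = 89278392.75/162 = 551101.190... → 551101.2.

551101.2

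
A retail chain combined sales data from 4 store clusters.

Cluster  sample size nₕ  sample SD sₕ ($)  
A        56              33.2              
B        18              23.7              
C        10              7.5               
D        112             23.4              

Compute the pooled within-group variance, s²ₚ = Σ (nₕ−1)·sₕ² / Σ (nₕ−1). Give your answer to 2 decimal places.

A: (56−1)·33.2² = 55·1102.24 = 60623.2
B: (18−1)·23.7² = 17·561.69 = 9548.73
C: (10−1)·7.5² = 9·56.25 = 506.25
D: (112−1)·23.4² = 111·547.56 = 60779.16
Numerator = 131457.34; denominator = Σ(nₕ−1) = 192.
s²ₚ = 131457.34/192 = 684.6736... → 684.67.

684.67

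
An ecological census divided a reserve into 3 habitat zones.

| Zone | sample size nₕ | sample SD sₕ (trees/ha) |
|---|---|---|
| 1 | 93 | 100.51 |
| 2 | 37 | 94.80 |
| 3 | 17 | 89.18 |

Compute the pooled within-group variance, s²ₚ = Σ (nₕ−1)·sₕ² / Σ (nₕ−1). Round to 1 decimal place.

Degrees of freedom: 92 + 36 + 16 = 144.
Σ(nₕ−1)sₕ² = 92·10102.2601 + 36·8987.04 + 16·7953.0724 = 1380190.5276.
s²ₚ = 1380190.5276 / 144 = 9584.656... → 9584.7.

9584.7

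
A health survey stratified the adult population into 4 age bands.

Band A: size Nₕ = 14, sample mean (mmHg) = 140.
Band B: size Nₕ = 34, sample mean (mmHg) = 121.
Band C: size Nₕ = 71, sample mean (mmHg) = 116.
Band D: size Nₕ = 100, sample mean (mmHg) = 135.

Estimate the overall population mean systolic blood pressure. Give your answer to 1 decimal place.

x̄_st = (Σ Nₕx̄ₕ) / (Σ Nₕ) = (14·140 + 34·121 + 71·116 + 100·135) / 219
= 27810 / 219 = 126.986... → 127.0.

127.0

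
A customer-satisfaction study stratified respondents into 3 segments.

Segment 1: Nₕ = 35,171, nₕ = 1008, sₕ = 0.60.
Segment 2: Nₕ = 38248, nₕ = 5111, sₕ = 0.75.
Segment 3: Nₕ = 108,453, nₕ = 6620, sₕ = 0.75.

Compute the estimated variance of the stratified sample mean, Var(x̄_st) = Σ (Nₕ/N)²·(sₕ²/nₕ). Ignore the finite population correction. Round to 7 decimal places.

N = 181872; Wₕ = Nₕ/N.
segment 1: (35171/181872)²·0.60²/1008 = 0.0000133561
segment 2: (38248/181872)²·0.75²/5111 = 0.0000048675
segment 3: (108453/181872)²·0.75²/6620 = 0.0000302145
Sum = 0.0000484381 → 0.0000484.

0.0000484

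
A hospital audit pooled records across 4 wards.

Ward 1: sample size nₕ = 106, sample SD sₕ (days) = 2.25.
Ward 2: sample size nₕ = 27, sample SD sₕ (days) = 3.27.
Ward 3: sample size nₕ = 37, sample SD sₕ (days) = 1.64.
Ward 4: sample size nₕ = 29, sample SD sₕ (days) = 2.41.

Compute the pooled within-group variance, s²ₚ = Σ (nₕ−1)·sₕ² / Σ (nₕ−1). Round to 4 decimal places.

Degrees of freedom: 105 + 26 + 36 + 28 = 195.
Σ(nₕ−1)sₕ² = 105·5.0625 + 26·10.6929 + 36·2.6896 + 28·5.8081 = 1069.0303.
s²ₚ = 1069.0303 / 195 = 5.482207... → 5.4822.

5.4822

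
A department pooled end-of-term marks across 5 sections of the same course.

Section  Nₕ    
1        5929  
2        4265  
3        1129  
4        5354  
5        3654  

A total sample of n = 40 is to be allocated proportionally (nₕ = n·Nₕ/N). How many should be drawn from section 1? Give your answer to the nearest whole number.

12

N = 5929 + 4265 + 1129 + 5354 + 3654 = 20331.
n_1 = 40·5929/20331 = 11.665... → 12.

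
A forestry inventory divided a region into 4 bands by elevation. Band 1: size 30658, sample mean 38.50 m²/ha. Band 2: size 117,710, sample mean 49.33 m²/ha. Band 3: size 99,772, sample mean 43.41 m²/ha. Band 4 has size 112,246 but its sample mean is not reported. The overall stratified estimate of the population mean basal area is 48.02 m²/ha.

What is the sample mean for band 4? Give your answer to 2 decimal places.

Σ Nₕx̄ₕ = N·μ, so 112246·x̄_4 = 360386·48.02 − (30658·38.50 + 117710·49.33 + 99772·43.41).
= 17305735.72 − 11318069.82 = 5987665.9.
x̄_4 = 5987665.9 / 112246 = 53.3441... → 53.34.

53.34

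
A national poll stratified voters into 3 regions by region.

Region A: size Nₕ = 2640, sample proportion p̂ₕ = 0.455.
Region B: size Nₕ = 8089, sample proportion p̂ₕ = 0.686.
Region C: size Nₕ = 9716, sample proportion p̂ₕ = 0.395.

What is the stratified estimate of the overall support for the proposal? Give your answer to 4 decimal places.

N = 2640 + 8089 + 9716 = 20445.
Overall proportion = Σ (Nₕ/N)·p̂ₕ.
Σ Nₕp̂ₕ = 1201.2 + 5549.054 + 3837.82 = 10588.074.
10588.074 / 20445 = 0.517881... → 0.5179.

0.5179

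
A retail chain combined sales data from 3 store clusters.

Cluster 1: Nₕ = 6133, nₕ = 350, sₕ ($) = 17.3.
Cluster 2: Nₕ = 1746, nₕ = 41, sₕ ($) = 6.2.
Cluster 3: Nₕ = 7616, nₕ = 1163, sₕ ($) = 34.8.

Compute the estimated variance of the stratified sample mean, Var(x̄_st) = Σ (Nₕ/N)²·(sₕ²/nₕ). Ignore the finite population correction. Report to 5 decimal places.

0.39743

N = 15495. Term for each stratum: Wₕ²sₕ²/nₕ.
Var(x̄_st) = 0.13396364 + 0.01190433 + 0.25156457 = 0.39743254 → 0.39743.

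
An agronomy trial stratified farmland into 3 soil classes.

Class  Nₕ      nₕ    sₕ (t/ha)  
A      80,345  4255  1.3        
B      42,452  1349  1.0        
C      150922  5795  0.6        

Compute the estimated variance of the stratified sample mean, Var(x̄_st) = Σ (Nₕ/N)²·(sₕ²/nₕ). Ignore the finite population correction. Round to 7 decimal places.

N = 273719. Term for each stratum: Wₕ²sₕ²/nₕ.
Var(x̄_st) = 0.0000342212 + 0.0000178309 + 0.0000188862 = 0.0000709383 → 0.0000709.

0.0000709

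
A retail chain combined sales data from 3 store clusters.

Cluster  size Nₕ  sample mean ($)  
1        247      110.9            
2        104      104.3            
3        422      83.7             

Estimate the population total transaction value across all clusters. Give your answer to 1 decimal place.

73560.9

Estimate total by summing Nₕ·x̄ₕ over strata.
247·110.9 + 104·104.3 + 422·83.7 = 27392.3 + 10847.2 + 35321.4 = 73560.9.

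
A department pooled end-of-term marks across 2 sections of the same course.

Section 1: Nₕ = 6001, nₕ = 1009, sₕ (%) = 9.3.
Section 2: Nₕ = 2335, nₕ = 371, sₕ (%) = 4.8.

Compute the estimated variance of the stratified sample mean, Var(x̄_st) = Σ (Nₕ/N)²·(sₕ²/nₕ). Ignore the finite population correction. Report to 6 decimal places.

0.049296

N = 8336; Wₕ = Nₕ/N.
section 1: (6001/8336)²·9.3²/1009 = 0.044422866
section 2: (2335/8336)²·4.8²/371 = 0.004872669
Sum = 0.049295535 → 0.049296.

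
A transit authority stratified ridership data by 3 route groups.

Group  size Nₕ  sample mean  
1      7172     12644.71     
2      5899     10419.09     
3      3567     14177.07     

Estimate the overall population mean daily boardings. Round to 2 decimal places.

12184.14

x̄_st = (Σ Nₕx̄ₕ) / (Σ Nₕ) = (7172·12644.71 + 5899·10419.09 + 3567·14177.07) / 16638
= 202719680.72 / 16638 = 12184.1376... → 12184.14.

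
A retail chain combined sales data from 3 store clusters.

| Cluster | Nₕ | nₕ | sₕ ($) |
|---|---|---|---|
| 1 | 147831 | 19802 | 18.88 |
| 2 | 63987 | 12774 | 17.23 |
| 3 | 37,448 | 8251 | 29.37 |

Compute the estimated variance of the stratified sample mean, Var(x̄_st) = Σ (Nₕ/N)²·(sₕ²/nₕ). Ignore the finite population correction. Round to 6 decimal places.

N = 249266; Wₕ = Nₕ/N.
cluster 1: (147831/249266)²·18.88²/19802 = 0.006331402
cluster 2: (63987/249266)²·17.23²/12774 = 0.001531444
cluster 3: (37448/249266)²·29.37²/8251 = 0.002359568
Sum = 0.010222413 → 0.010222.

0.010222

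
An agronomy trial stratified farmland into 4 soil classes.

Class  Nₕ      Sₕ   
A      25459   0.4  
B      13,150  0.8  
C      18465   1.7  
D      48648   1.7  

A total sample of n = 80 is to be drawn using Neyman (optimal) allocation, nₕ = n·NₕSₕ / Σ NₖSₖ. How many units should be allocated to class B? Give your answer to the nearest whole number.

6

A: NₕSₕ = 25459·0.4 = 10183.6
B: NₕSₕ = 13150·0.8 = 10520
C: NₕSₕ = 18465·1.7 = 31390.5
D: NₕSₕ = 48648·1.7 = 82701.6
Σ NₕSₕ = 134795.7.
n_B = 80·10520/134795.7 = 6.244... → 6.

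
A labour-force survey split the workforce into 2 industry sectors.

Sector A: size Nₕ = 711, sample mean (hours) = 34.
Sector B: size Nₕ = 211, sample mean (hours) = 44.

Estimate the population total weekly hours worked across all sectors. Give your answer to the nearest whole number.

33458

A: 711·34 = 24174
B: 211·44 = 9284
τ̂ = Σ Nₕx̄ₕ = 33458.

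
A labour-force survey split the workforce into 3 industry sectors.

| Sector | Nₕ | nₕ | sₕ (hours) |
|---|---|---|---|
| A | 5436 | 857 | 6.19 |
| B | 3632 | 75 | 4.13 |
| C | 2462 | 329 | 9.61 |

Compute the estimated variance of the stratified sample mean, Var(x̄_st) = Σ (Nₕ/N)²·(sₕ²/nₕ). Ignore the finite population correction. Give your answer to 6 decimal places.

N = 11530; Wₕ = Nₕ/N.
sector A: (5436/11530)²·6.19²/857 = 0.009938040
sector B: (3632/11530)²·4.13²/75 = 0.022566900
sector C: (2462/11530)²·9.61²/329 = 0.012798774
Sum = 0.045303714 → 0.045304.

0.045304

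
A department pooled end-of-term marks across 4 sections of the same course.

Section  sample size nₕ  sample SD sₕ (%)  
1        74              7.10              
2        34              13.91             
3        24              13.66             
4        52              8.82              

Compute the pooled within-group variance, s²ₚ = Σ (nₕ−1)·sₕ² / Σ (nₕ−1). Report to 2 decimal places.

101.80

Degrees of freedom: 73 + 33 + 23 + 51 = 180.
Σ(nₕ−1)sₕ² = 73·50.41 + 33·193.4881 + 23·186.5956 + 51·77.7924 = 18324.1485.
s²ₚ = 18324.1485 / 180 = 101.8008... → 101.80.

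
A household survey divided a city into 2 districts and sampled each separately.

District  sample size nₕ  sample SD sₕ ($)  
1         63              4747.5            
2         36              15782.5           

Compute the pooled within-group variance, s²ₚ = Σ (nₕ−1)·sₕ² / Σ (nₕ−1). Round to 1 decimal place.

104283078.4

Degrees of freedom: 62 + 35 = 97.
Σ(nₕ−1)sₕ² = 62·22538756.25 + 35·249087306.25 = 10115458606.25.
s²ₚ = 10115458606.25 / 97 = 104283078.415... → 104283078.4.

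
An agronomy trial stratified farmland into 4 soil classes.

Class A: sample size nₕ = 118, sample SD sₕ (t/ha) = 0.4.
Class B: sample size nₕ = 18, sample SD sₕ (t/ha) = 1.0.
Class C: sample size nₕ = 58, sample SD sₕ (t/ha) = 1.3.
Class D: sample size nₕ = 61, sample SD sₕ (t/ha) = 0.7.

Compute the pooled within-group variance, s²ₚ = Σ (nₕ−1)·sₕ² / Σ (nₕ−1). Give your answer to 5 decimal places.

0.64323

Degrees of freedom: 117 + 17 + 57 + 60 = 251.
Σ(nₕ−1)sₕ² = 117·0.16 + 17·1 + 57·1.69 + 60·0.49 = 161.45.
s²ₚ = 161.45 / 251 = 0.6432271... → 0.64323.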